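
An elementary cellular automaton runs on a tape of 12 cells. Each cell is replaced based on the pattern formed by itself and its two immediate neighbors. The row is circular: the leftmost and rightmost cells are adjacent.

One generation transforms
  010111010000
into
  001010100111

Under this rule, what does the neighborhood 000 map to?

1

At position 9 the neighborhood is 000; the next row has 1 there.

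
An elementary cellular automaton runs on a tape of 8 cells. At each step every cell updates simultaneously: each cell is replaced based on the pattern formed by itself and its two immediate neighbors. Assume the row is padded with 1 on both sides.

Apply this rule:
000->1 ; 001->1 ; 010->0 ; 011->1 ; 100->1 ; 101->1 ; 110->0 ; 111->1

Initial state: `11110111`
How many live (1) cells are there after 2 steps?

7

step 1: 11101111
step 2: 11011111
count of 1: 7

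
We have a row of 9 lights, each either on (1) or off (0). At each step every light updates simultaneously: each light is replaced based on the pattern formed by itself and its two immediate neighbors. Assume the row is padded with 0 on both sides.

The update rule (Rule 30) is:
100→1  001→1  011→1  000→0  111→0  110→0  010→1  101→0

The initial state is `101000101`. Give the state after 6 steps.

101101101
101001001
101111111
101000000
101100000
101010000

101010000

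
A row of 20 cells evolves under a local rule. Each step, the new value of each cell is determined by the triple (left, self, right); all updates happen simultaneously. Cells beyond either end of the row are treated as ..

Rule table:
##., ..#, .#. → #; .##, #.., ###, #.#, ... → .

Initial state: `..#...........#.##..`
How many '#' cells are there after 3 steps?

.##..........##..#..
#.#.........#.#.##..
#.#........##.#..#..
count of #: 6

6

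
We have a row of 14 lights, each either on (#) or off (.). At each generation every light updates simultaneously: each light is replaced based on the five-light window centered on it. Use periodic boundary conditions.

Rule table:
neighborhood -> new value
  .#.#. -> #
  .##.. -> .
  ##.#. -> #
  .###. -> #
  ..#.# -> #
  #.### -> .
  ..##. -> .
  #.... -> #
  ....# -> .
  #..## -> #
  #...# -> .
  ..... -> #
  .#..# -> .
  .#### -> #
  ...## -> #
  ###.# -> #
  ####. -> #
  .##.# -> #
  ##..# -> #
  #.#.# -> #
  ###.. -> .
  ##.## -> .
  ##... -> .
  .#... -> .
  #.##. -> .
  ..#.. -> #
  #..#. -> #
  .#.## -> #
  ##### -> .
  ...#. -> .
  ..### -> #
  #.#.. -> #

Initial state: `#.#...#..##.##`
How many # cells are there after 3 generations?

8

###...#.#.#..#
##....#####.##
#..#.###.##..#
count of #: 8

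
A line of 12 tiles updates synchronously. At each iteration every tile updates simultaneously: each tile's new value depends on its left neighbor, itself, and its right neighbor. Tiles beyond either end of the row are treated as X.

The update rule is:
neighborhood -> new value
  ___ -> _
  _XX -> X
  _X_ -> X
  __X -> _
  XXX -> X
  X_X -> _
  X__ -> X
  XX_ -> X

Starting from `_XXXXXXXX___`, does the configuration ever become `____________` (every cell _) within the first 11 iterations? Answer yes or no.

iteration 1: _XXXXXXXXX__
iteration 2: _XXXXXXXXXX_
iteration 3: _XXXXXXXXXX_  (fixed point — unchanged through iteration 11)
iteration 11 is _XXXXXXXXXX_, still not uniform _

no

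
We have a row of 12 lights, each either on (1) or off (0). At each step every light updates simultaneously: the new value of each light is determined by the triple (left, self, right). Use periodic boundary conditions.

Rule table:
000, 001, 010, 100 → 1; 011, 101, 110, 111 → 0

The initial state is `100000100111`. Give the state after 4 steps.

step 1: 011111111000
step 2: 100000000111
step 3: 011111111000  (repeats step 1; period 2)
step 4: 100000000111

100000000111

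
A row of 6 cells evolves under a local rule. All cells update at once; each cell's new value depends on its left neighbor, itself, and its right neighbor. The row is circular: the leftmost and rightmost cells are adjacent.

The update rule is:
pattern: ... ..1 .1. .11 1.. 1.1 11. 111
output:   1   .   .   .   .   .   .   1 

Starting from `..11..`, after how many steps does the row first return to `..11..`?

2

1....1
..11..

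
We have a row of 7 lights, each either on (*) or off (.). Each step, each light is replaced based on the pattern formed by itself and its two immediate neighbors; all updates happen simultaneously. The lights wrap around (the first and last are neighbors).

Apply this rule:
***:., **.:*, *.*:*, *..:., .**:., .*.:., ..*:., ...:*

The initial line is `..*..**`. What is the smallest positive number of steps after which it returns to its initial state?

......*
.****..
....*.*
.**..*.
..*....
*...***
*.*....
.*..**.
.....*.
****...
...*.*.
**..*..
.*.....
...****
.*....*
*..**..
....*..
***...*
..*.*..
*..*..*
*......
..****.
*....*.
..**..*
...*...
**...**
.*.*...
..*..**

28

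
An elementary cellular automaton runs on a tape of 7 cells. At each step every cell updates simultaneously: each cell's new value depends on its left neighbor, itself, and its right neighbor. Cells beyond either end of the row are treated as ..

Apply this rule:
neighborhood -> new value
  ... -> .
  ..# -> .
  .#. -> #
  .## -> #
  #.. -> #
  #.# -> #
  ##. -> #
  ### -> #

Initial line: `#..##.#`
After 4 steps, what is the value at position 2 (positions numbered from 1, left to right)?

#

##.####
#######
#######  (fixed point — unchanged through step 4)
position 2 holds #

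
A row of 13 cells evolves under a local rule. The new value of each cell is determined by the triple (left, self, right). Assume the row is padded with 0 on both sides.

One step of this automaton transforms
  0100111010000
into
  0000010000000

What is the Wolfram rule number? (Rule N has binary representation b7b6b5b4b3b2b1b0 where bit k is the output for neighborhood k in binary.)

128

position 5: 111 → 1  (bit 7 = 1)
position 6: 110 → 0  (bit 6 = 0)
position 7: 101 → 0  (bit 5 = 0)
position 2: 100 → 0  (bit 4 = 0)
position 4: 011 → 0  (bit 3 = 0)
position 1: 010 → 0  (bit 2 = 0)
position 0: 001 → 0  (bit 1 = 0)
position 10: 000 → 0  (bit 0 = 0)
bits b7..b0 = 10000000 = 128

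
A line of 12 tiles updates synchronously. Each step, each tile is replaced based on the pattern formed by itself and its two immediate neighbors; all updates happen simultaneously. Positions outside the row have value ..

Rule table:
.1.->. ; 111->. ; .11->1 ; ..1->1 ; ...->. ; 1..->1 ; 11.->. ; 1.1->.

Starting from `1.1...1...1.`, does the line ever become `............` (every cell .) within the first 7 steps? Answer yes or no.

step 1: ...1.1.1.1.1
step 2: ..1.........
step 3: .1.1........
step 4: 1...1.......
step 5: .1.1.1......
step 6: 1.....1.....
step 7: .1...1.1....
step 7 is .1...1.1...., still not uniform .

no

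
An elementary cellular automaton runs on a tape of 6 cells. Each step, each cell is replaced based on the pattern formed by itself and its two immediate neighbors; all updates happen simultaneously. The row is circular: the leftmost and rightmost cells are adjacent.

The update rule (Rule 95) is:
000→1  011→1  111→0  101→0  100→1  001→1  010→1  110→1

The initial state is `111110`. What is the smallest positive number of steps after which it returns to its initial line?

2

100010
111110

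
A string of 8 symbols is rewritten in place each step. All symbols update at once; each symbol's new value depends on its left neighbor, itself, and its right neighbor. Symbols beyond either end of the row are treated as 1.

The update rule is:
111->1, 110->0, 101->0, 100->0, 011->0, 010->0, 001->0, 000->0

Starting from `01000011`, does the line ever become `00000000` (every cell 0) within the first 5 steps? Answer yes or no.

00000001
00000000
all cells are 0 at step 2

yes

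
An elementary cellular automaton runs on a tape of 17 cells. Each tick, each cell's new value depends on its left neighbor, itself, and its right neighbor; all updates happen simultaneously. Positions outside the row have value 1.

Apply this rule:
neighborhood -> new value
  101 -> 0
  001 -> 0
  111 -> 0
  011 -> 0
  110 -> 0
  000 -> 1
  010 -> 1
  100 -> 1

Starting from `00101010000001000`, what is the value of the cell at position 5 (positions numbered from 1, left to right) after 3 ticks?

1

tick 1: 10101011111101110
tick 2: 00101000000000000
tick 3: 10101111111111110
position 5 holds 1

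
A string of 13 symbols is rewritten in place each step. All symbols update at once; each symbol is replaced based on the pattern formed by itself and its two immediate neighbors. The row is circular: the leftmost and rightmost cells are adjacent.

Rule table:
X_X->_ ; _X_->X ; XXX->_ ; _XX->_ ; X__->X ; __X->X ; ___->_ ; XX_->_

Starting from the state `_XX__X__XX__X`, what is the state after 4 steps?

____X_XXXXX__

___XXXXX__XXX
X_X_____XX___
X_XX___X__X_X
____X_XXXXX__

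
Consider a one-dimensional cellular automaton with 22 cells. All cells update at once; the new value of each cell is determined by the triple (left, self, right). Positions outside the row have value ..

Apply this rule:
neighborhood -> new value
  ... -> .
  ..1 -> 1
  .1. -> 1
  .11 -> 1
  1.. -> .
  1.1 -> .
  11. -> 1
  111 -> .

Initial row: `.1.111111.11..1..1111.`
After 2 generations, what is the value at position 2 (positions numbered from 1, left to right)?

1

11.1....1.11.11.11..1.
11.1...11.11.11.11.11.
position 2 holds 1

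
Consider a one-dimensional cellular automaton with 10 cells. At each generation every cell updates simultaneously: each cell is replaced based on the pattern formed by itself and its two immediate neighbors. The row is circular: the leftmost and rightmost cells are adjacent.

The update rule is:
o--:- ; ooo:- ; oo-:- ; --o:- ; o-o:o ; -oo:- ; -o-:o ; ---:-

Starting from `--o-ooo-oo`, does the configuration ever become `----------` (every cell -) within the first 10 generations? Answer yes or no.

no

--oo---o--
-------o--
-------o--  (fixed point — unchanged through generation 10)
generation 10 is -------o--, still not uniform -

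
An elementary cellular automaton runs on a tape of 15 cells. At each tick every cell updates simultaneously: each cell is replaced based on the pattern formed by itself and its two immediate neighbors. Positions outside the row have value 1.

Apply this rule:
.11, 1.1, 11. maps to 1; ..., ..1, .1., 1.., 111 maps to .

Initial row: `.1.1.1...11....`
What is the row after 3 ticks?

tick 1: 1.1.1....11....
tick 2: 11.1.....11....
tick 3: .11......11....

.11......11....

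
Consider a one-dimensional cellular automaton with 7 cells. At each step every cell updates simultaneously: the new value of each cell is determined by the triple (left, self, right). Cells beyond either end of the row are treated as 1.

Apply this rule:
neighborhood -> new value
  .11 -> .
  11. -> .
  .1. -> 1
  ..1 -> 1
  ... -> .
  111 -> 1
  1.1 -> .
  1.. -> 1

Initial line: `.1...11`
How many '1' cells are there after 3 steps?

5

step 1: .11.1.1
step 2: ....1..
step 3: 1..1111
count of 1: 5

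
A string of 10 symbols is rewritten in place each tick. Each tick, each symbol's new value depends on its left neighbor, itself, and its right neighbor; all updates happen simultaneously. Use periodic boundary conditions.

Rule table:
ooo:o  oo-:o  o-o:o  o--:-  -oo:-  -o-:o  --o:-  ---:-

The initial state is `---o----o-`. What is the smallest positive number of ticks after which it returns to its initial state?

---o----o-

1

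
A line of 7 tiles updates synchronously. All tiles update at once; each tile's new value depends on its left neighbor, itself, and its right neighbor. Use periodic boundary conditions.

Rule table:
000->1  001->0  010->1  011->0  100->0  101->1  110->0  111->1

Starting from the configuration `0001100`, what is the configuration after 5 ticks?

1101101

tick 1: 1100001
tick 2: 1001100
tick 3: 1000000
tick 4: 1011110
tick 5: 1101101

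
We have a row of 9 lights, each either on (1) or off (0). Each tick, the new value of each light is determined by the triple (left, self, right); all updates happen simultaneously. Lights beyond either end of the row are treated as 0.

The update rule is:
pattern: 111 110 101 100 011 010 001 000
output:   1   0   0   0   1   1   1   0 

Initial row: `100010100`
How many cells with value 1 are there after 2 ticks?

4

tick 1: 100110100
tick 2: 101100100
count of 1: 4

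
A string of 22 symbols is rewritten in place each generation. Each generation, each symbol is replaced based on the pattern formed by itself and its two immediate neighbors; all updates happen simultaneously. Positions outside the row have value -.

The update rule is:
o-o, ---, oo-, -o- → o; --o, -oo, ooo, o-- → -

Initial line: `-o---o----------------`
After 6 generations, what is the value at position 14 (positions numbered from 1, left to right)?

-

-o-o-o-ooooooooooooooo
-oooooo--------------o
------o-oooooooooooo-o
ooooo-oo-----------ooo
----oo-o-ooooooooo---o
ooo--oooo--------o-o-o
position 14 holds -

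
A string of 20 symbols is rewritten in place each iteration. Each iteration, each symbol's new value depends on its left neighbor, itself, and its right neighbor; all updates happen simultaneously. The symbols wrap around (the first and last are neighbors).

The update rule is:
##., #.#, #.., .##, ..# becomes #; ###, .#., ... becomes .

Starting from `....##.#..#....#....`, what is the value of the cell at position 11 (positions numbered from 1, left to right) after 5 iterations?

...####.##.#..#.#...
..##..#####.##.#.#..
.######...#####.#.#.
##....##.##...##.#.#
.##..#######.####.##
position 11 holds #

#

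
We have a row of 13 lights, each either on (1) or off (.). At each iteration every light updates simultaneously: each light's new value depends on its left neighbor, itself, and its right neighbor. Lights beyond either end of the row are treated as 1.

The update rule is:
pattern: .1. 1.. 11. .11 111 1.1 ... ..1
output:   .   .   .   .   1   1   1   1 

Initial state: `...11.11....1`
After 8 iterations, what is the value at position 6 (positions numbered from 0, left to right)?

.11..1...111.
1...1..11.1.1
..11..1..1.1.
.1...1..1.1.1
1..11..1.1.1.
..1...1.1.1.1
.1..11.1.1.1.
1..1..1.1.1.1
position 6 holds 1

1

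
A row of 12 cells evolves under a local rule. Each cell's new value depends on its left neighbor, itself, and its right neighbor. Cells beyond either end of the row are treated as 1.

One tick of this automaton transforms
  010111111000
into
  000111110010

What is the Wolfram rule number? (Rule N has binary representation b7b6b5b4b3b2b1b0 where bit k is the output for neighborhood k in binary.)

137

position 4: 111 → 1  (bit 7 = 1)
position 8: 110 → 0  (bit 6 = 0)
position 0: 101 → 0  (bit 5 = 0)
position 9: 100 → 0  (bit 4 = 0)
position 3: 011 → 1  (bit 3 = 1)
position 1: 010 → 0  (bit 2 = 0)
position 11: 001 → 0  (bit 1 = 0)
position 10: 000 → 1  (bit 0 = 1)
bits b7..b0 = 10001001 = 137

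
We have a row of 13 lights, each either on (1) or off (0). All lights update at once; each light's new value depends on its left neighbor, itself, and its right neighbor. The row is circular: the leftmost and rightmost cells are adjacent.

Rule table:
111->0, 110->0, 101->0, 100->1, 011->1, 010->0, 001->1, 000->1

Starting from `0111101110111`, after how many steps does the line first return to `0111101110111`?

step 1: 0100001000100
step 2: 1011110111011
step 3: 0010000100010
step 4: 1101111011101
step 5: 0001000010001
step 6: 1110111101110
step 7: 1000100001000
step 8: 0111011110111
step 9: 0100010000100
step 10: 1011101111011
step 11: 0010001000010
step 12: 1101110111101
step 13: 0001000100001
step 14: 1110111011110
step 15: 1000100010000
step 16: 0111011101111
step 17: 0100010001000
step 18: 1011101110111
step 19: 0010001000100
step 20: 1101110111011
step 21: 0001000100010
step 22: 1110111011101
step 23: 0000100010001
step 24: 1111011101110
step 25: 1000010001000
step 26: 0111101110111

26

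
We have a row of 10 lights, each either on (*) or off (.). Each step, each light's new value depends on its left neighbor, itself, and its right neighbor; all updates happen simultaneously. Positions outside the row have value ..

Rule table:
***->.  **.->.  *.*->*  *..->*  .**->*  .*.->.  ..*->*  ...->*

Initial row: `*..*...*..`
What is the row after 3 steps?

.**.***.**
**.**..**.
*.**.***.*

*.**.***.*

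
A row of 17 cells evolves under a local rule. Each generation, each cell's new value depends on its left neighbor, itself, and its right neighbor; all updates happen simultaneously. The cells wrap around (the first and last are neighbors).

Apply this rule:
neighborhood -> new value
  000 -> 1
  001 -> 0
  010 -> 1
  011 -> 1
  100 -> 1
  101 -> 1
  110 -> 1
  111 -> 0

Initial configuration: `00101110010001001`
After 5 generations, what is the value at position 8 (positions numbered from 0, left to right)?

1

10111011011101101
11101111110111111
00111000011100000
10101111010111111
11111001111100000
position 8 holds 1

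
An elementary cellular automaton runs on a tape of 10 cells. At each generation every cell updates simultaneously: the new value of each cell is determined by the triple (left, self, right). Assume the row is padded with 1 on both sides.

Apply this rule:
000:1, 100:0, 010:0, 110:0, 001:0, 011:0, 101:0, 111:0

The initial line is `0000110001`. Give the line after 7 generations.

generation 1: 0110000100
generation 2: 0000110000
generation 3: 0110000110
generation 4: 0000110000  (repeats generation 2; period 2)
generation 7: 0110000110

0110000110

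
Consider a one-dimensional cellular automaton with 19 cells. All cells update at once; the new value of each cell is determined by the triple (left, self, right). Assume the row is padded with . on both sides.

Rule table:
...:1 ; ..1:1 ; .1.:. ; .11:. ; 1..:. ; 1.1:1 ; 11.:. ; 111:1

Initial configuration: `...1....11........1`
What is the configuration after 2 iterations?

111..111...1111111.
.1..1.1..11.11111..

.1..1.1..11.11111..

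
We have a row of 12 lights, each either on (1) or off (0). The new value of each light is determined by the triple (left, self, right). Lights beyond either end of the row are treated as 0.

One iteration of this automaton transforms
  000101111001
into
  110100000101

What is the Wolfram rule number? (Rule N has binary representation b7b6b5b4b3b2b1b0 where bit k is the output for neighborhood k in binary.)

21

position 6: 111 → 0  (bit 7 = 0)
position 8: 110 → 0  (bit 6 = 0)
position 4: 101 → 0  (bit 5 = 0)
position 9: 100 → 1  (bit 4 = 1)
position 5: 011 → 0  (bit 3 = 0)
position 3: 010 → 1  (bit 2 = 1)
position 2: 001 → 0  (bit 1 = 0)
position 0: 000 → 1  (bit 0 = 1)
bits b7..b0 = 00010101 = 21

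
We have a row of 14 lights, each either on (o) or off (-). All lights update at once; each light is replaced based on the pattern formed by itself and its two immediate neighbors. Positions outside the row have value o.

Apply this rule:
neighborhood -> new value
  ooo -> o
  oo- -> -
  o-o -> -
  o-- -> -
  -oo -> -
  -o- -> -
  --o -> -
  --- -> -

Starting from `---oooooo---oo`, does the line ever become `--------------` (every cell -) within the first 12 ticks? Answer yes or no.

yes

----oooo-----o
-----oo-------
--------------
all cells are - at tick 3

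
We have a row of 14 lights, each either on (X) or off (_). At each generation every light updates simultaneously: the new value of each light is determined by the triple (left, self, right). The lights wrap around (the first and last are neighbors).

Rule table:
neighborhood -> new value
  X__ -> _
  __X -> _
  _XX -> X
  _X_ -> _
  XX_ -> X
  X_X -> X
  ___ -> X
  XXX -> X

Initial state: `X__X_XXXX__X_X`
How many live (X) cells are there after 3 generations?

X___XXXXX___XX
X_X_XXXXX_X_XX
XX_XXXXXXX_XXX
count of X: 12

12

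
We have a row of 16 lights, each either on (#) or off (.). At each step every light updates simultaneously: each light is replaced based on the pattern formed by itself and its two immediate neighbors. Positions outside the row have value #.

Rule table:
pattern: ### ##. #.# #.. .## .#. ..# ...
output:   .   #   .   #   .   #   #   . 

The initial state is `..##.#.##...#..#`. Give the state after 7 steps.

##.#.#..##.####.
.#.#.###.#....#.
.#.#...#.##..##.
.#.##.##..###.#.
.#..#..###..#.#.
.######..####.#.
......###...#.#.

......###...#.#.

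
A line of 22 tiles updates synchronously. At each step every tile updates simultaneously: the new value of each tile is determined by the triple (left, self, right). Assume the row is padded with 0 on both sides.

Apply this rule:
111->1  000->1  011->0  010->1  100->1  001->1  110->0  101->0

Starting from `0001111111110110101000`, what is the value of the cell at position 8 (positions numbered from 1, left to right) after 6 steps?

1110111111100000101111
0100011111011111100110
1111101110001111011001
0111000101110110000111
1010111100100001111010
1010011011111110110011
position 8 holds 0

0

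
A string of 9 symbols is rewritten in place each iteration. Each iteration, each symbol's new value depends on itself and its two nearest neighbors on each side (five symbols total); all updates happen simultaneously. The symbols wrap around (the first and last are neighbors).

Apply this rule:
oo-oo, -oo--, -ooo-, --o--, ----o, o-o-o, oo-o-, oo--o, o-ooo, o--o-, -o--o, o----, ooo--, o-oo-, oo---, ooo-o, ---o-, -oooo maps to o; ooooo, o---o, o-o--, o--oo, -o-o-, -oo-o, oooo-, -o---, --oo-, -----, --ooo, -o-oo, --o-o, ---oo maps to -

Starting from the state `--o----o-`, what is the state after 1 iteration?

-oo-oooo-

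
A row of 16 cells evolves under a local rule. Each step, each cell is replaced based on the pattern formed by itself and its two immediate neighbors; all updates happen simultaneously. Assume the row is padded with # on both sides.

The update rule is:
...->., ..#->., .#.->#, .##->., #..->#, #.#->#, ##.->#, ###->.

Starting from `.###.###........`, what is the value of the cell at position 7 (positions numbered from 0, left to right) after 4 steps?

#..##..##.......
##..##..##......
.##..##..##.....
#.##..##..##....
position 7 holds #

#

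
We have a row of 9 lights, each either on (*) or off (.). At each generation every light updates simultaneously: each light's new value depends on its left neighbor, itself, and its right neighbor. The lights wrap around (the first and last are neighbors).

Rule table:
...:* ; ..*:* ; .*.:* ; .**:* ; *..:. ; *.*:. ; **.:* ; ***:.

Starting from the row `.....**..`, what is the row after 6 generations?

.*.*..*.*

*******.*
......*.*
.******.*
.*....*.*
.*.****.*
.*.*..*.*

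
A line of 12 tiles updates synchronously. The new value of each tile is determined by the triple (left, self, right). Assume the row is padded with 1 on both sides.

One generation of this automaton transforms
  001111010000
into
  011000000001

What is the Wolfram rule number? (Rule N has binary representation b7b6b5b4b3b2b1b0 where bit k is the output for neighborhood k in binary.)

10

position 3: 111 → 0  (bit 7 = 0)
position 5: 110 → 0  (bit 6 = 0)
position 6: 101 → 0  (bit 5 = 0)
position 0: 100 → 0  (bit 4 = 0)
position 2: 011 → 1  (bit 3 = 1)
position 7: 010 → 0  (bit 2 = 0)
position 1: 001 → 1  (bit 1 = 1)
position 9: 000 → 0  (bit 0 = 0)
bits b7..b0 = 00001010 = 10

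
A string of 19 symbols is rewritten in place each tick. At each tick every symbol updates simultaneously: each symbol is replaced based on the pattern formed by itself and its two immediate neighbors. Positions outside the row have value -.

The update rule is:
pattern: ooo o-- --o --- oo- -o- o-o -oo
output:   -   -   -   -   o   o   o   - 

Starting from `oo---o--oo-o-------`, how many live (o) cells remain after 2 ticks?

3

tick 1: -o---o---ooo-------
tick 2: -o---o-----o-------
count of o: 3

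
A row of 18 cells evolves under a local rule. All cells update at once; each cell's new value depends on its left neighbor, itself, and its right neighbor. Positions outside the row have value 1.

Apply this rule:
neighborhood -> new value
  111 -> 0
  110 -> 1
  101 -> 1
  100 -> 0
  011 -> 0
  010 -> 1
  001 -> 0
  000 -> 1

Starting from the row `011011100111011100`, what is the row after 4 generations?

100100011100100100

generation 1: 101100100001100100
generation 2: 110100101100100100
generation 3: 011100110100100100
generation 4: 100100011100100100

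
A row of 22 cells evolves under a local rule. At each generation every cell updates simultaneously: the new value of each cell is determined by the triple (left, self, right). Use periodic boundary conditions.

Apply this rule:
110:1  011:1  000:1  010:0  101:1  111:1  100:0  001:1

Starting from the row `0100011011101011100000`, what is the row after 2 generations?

1001111111110111101111
1011111111111111111111

1011111111111111111111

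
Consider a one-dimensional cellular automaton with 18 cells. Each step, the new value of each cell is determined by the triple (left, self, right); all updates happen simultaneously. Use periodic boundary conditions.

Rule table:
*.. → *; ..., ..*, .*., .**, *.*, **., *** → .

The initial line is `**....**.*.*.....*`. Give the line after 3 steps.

..*.........*.....
...*.........*....
....*.........*...

....*.........*...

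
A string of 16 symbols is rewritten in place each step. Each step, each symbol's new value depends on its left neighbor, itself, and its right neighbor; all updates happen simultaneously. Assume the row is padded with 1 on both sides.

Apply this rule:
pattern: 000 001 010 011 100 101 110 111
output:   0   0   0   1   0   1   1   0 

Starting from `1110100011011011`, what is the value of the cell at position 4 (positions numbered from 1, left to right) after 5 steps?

1

0011000011111110
0011000010000011
0011000000000010
0011000000000001
0011000000000001
position 4 holds 1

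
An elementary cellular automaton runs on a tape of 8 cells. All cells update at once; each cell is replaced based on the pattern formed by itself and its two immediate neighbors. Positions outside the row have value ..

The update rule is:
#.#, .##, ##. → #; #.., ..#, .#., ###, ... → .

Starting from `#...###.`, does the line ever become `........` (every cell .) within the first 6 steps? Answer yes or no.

yes

....#.#.
.....#..
........
all cells are . at step 3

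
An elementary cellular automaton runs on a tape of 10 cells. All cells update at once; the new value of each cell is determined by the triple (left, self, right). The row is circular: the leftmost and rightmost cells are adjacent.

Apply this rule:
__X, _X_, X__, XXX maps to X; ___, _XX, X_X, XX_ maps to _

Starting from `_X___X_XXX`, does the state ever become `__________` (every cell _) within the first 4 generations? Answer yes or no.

_XX_XX__X_
X_____XXXX
_X___X_XXX  (repeats generation 0; period 3)
generation 4: _XX_XX__X_
generation 4 is _XX_XX__X_, still not uniform _

no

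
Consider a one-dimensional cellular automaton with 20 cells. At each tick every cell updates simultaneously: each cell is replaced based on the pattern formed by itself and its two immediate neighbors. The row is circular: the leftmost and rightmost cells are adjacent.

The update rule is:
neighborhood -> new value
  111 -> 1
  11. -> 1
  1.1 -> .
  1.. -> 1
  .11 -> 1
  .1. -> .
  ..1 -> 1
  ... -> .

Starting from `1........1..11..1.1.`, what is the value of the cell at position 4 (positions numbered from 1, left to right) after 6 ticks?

.1......1.111111....
1.1....1..1111111...
...1..1.1111111111.1
1.1.11..1111111111..
....1111111111111111
1..11111111111111111
position 4 holds 1

1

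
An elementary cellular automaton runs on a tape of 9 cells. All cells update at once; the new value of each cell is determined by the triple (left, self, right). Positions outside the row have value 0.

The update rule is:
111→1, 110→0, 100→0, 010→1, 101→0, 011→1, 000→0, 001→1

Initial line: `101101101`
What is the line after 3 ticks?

101001001
101011011
101010010

101010010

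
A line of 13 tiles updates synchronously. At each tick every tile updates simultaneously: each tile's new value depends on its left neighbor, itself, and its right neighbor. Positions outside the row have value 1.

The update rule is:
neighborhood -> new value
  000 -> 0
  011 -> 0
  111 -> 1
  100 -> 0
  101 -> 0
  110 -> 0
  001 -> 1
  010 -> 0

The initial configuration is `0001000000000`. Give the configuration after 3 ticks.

0010000000001
0100000000010
0000000000100

0000000000100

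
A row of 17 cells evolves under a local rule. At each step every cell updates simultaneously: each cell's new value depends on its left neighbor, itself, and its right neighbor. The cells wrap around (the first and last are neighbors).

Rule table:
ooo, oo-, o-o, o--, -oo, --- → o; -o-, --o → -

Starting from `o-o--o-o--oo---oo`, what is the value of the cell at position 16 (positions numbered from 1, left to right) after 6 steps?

oo-o--o-o-oooo-oo
ooo-o--o-oooooooo
oooo-o--ooooooooo
ooooo-o-ooooooooo
oooooo-oooooooooo
ooooooooooooooooo
position 16 holds o

o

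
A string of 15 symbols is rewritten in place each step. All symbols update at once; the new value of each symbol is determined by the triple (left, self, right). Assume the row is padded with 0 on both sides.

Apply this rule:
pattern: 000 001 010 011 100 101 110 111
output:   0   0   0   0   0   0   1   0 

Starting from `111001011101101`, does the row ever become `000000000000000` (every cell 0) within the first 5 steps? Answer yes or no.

yes

001000000100100
000000000000000
all cells are 0 at step 2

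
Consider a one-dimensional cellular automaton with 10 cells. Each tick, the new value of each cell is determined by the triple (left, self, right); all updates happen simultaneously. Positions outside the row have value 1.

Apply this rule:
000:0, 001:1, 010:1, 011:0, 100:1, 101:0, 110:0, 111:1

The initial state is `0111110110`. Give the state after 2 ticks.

1101010001

0011100000
1101010001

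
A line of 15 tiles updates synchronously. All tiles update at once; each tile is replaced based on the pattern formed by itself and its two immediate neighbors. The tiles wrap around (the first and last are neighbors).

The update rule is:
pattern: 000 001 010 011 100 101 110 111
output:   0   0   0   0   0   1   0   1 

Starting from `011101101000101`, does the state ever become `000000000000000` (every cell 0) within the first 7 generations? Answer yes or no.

101010010000010
010100000000001
101000000000000
010000000000000
000000000000000
all cells are 0 at generation 5

yes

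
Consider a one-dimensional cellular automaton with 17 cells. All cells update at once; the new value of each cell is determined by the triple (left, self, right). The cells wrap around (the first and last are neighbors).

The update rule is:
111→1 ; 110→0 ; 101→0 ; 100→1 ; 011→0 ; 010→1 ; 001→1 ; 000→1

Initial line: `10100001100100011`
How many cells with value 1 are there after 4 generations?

00111110011111101
11011101101111001
10001000000110110
11111111111000000
count of 1: 11

11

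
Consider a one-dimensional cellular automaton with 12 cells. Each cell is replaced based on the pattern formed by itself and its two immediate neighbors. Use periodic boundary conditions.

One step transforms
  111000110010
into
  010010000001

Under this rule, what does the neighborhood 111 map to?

At position 1 the neighborhood is 111; the next row has 1 there.

1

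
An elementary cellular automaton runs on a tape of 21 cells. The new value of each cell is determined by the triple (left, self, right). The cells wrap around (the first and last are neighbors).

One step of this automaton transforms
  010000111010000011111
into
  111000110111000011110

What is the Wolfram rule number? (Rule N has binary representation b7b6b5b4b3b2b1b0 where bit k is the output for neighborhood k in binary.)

188

position 7: 111 → 1  (bit 7 = 1)
position 8: 110 → 0  (bit 6 = 0)
position 0: 101 → 1  (bit 5 = 1)
position 2: 100 → 1  (bit 4 = 1)
position 6: 011 → 1  (bit 3 = 1)
position 1: 010 → 1  (bit 2 = 1)
position 5: 001 → 0  (bit 1 = 0)
position 3: 000 → 0  (bit 0 = 0)
bits b7..b0 = 10111100 = 188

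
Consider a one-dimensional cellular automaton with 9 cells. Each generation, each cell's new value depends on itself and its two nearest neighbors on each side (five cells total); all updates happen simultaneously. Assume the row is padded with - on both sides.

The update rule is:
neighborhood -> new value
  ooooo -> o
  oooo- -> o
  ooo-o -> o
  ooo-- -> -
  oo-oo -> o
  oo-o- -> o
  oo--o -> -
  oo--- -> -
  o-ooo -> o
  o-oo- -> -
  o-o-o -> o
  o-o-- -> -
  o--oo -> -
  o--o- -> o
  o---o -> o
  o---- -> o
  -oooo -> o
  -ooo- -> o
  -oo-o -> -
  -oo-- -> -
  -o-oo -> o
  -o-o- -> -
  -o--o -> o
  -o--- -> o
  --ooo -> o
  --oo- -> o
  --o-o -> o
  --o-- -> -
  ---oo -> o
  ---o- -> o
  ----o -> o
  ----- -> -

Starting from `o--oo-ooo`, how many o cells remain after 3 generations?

6

-o-o-ooo-
oo-oooo--
o-oooo--o
count of o: 6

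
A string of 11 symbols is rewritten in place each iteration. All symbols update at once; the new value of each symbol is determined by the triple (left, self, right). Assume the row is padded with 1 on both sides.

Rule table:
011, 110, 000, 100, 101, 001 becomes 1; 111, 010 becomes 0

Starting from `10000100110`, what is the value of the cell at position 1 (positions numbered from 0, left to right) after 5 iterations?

1

11111011111
00001110000
11111011111  (repeats iteration 1; period 2)
iteration 5: 11111011111
position 1 holds 1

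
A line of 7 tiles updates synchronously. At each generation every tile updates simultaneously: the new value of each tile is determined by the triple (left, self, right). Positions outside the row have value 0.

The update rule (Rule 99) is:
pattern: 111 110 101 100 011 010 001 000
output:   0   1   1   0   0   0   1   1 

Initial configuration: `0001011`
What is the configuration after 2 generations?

0011010

1110101
0011010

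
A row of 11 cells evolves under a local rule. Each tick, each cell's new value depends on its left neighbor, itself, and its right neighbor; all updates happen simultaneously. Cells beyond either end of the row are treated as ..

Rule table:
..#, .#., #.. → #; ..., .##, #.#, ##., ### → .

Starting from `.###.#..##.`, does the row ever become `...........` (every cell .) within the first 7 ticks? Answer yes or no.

no

#....###..#
##..#...###
..####.#...
.#.....##..
###...#..#.
...#.######
..##.......
tick 7 is ..##......., still not uniform .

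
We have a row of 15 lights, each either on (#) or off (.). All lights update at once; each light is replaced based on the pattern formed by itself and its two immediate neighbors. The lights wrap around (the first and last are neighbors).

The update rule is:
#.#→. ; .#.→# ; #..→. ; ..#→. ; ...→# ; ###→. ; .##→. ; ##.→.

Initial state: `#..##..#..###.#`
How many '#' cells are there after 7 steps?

1

.......#.......
######.#.######
.......#.......  (repeats step 1; period 2)
step 7: .......#.......
count of #: 1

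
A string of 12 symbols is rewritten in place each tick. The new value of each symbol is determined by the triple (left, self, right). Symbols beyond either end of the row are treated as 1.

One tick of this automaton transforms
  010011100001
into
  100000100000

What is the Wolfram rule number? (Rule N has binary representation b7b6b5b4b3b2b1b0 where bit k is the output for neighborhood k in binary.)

96

position 5: 111 → 0  (bit 7 = 0)
position 6: 110 → 1  (bit 6 = 1)
position 0: 101 → 1  (bit 5 = 1)
position 2: 100 → 0  (bit 4 = 0)
position 4: 011 → 0  (bit 3 = 0)
position 1: 010 → 0  (bit 2 = 0)
position 3: 001 → 0  (bit 1 = 0)
position 8: 000 → 0  (bit 0 = 0)
bits b7..b0 = 01100000 = 96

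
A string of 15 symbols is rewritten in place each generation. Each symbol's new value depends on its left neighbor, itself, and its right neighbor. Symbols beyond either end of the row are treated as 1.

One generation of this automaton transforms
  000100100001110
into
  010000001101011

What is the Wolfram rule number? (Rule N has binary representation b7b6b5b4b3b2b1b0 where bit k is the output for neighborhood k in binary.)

position 12: 111 → 0  (bit 7 = 0)
position 13: 110 → 1  (bit 6 = 1)
position 14: 101 → 1  (bit 5 = 1)
position 0: 100 → 0  (bit 4 = 0)
position 11: 011 → 1  (bit 3 = 1)
position 3: 010 → 0  (bit 2 = 0)
position 2: 001 → 0  (bit 1 = 0)
position 1: 000 → 1  (bit 0 = 1)
bits b7..b0 = 01101001 = 105

105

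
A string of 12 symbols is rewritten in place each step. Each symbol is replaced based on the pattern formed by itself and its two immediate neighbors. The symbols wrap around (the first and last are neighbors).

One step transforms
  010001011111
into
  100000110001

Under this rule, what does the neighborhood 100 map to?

0

At position 2 the neighborhood is 100; the next row has 0 there.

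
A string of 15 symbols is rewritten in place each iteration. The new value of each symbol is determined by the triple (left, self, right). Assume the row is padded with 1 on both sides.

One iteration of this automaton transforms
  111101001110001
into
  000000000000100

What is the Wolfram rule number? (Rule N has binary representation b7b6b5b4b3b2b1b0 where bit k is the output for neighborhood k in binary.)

position 0: 111 → 0  (bit 7 = 0)
position 3: 110 → 0  (bit 6 = 0)
position 4: 101 → 0  (bit 5 = 0)
position 6: 100 → 0  (bit 4 = 0)
position 8: 011 → 0  (bit 3 = 0)
position 5: 010 → 0  (bit 2 = 0)
position 7: 001 → 0  (bit 1 = 0)
position 12: 000 → 1  (bit 0 = 1)
bits b7..b0 = 00000001 = 1

1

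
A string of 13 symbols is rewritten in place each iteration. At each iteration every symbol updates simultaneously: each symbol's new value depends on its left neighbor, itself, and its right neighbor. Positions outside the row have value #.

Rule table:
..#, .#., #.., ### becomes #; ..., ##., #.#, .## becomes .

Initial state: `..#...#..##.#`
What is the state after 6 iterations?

####.####....
###...##.#..#
##.#.#...###.
#..#.##.#.#..
.###....#.###
..#.#..##..##

..#.#..##..##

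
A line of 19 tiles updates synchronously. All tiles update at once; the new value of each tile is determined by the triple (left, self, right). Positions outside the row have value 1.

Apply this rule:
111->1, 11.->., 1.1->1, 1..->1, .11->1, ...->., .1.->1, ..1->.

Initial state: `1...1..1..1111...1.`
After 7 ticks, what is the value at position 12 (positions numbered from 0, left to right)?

1

tick 1: .1..11.11.111.1..11
tick 2: 111.1.11.111.111.11
tick 3: 11.1111.111.111.111
tick 4: 1.1111.111.111.1111
tick 5: .1111.111.111.11111
tick 6: 1111.111.111.111111
tick 7: 111.111.111.1111111
position 12 holds 1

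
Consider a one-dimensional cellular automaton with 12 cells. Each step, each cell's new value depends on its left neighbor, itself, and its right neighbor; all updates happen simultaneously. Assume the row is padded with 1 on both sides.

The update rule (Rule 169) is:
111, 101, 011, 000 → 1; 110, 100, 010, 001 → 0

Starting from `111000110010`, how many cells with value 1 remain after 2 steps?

5

step 1: 110010100001
step 2: 100001001101
count of 1: 5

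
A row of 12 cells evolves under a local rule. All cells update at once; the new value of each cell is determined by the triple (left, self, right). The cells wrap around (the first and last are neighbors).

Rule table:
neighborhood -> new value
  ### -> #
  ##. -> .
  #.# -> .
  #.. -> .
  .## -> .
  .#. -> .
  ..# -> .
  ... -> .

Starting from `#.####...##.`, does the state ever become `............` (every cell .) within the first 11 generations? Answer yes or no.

...##.......
............
all cells are . at generation 2

yes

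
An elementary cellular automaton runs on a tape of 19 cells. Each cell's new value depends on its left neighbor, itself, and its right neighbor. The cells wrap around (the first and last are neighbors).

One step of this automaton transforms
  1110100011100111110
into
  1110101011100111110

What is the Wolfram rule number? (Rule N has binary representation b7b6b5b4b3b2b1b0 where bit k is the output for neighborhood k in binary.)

205

position 1: 111 → 1  (bit 7 = 1)
position 2: 110 → 1  (bit 6 = 1)
position 3: 101 → 0  (bit 5 = 0)
position 5: 100 → 0  (bit 4 = 0)
position 0: 011 → 1  (bit 3 = 1)
position 4: 010 → 1  (bit 2 = 1)
position 7: 001 → 0  (bit 1 = 0)
position 6: 000 → 1  (bit 0 = 1)
bits b7..b0 = 11001101 = 205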